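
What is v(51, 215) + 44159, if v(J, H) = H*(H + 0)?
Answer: 90384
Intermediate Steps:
v(J, H) = H² (v(J, H) = H*H = H²)
v(51, 215) + 44159 = 215² + 44159 = 46225 + 44159 = 90384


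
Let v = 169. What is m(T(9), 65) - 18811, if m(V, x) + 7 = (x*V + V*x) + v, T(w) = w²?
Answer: -8119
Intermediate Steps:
m(V, x) = 162 + 2*V*x (m(V, x) = -7 + ((x*V + V*x) + 169) = -7 + ((V*x + V*x) + 169) = -7 + (2*V*x + 169) = -7 + (169 + 2*V*x) = 162 + 2*V*x)
m(T(9), 65) - 18811 = (162 + 2*9²*65) - 18811 = (162 + 2*81*65) - 18811 = (162 + 10530) - 18811 = 10692 - 18811 = -8119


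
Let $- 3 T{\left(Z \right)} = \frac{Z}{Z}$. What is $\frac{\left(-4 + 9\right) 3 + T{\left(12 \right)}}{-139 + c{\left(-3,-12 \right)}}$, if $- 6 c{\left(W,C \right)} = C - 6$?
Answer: $- \frac{11}{102} \approx -0.10784$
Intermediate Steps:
$c{\left(W,C \right)} = 1 - \frac{C}{6}$ ($c{\left(W,C \right)} = - \frac{C - 6}{6} = - \frac{-6 + C}{6} = 1 - \frac{C}{6}$)
$T{\left(Z \right)} = - \frac{1}{3}$ ($T{\left(Z \right)} = - \frac{Z \frac{1}{Z}}{3} = \left(- \frac{1}{3}\right) 1 = - \frac{1}{3}$)
$\frac{\left(-4 + 9\right) 3 + T{\left(12 \right)}}{-139 + c{\left(-3,-12 \right)}} = \frac{\left(-4 + 9\right) 3 - \frac{1}{3}}{-139 + \left(1 - -2\right)} = \frac{5 \cdot 3 - \frac{1}{3}}{-139 + \left(1 + 2\right)} = \frac{15 - \frac{1}{3}}{-139 + 3} = \frac{1}{-136} \cdot \frac{44}{3} = \left(- \frac{1}{136}\right) \frac{44}{3} = - \frac{11}{102}$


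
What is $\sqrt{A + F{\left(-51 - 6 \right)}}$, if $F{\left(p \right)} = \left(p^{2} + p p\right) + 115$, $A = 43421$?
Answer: $\sqrt{50034} \approx 223.68$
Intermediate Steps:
$F{\left(p \right)} = 115 + 2 p^{2}$ ($F{\left(p \right)} = \left(p^{2} + p^{2}\right) + 115 = 2 p^{2} + 115 = 115 + 2 p^{2}$)
$\sqrt{A + F{\left(-51 - 6 \right)}} = \sqrt{43421 + \left(115 + 2 \left(-51 - 6\right)^{2}\right)} = \sqrt{43421 + \left(115 + 2 \left(-57\right)^{2}\right)} = \sqrt{43421 + \left(115 + 2 \cdot 3249\right)} = \sqrt{43421 + \left(115 + 6498\right)} = \sqrt{43421 + 6613} = \sqrt{50034}$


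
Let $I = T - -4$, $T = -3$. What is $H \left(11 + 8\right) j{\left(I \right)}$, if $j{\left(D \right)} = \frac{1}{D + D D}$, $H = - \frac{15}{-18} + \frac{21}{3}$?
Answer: $\frac{893}{12} \approx 74.417$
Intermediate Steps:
$I = 1$ ($I = -3 - -4 = -3 + 4 = 1$)
$H = \frac{47}{6}$ ($H = \left(-15\right) \left(- \frac{1}{18}\right) + 21 \cdot \frac{1}{3} = \frac{5}{6} + 7 = \frac{47}{6} \approx 7.8333$)
$j{\left(D \right)} = \frac{1}{D + D^{2}}$
$H \left(11 + 8\right) j{\left(I \right)} = \frac{47 \left(11 + 8\right)}{6} \frac{1}{1 \left(1 + 1\right)} = \frac{47}{6} \cdot 19 \cdot 1 \cdot \frac{1}{2} = \frac{893 \cdot 1 \cdot \frac{1}{2}}{6} = \frac{893}{6} \cdot \frac{1}{2} = \frac{893}{12}$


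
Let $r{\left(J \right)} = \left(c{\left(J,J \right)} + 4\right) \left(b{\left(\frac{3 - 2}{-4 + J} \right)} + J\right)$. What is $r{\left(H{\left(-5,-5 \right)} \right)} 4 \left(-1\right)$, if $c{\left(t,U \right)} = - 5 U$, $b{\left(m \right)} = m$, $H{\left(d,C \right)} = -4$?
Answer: $396$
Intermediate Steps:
$r{\left(J \right)} = \left(4 - 5 J\right) \left(J + \frac{1}{-4 + J}\right)$ ($r{\left(J \right)} = \left(- 5 J + 4\right) \left(\frac{3 - 2}{-4 + J} + J\right) = \left(4 - 5 J\right) \left(1 \frac{1}{-4 + J} + J\right) = \left(4 - 5 J\right) \left(\frac{1}{-4 + J} + J\right) = \left(4 - 5 J\right) \left(J + \frac{1}{-4 + J}\right)$)
$r{\left(H{\left(-5,-5 \right)} \right)} 4 \left(-1\right) = \frac{4 - -20 - 4 \left(-4 - 4\right) \left(4 - -20\right)}{-4 - 4} \cdot 4 \left(-1\right) = \frac{4 + 20 - - 32 \left(4 + 20\right)}{-8} \cdot 4 \left(-1\right) = - \frac{4 + 20 - \left(-32\right) 24}{8} \cdot 4 \left(-1\right) = - \frac{4 + 20 + 768}{8} \cdot 4 \left(-1\right) = \left(- \frac{1}{8}\right) 792 \cdot 4 \left(-1\right) = \left(-99\right) 4 \left(-1\right) = \left(-396\right) \left(-1\right) = 396$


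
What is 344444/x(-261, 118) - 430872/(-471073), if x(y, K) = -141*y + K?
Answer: 178165631780/17391544087 ≈ 10.244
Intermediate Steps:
x(y, K) = K - 141*y
344444/x(-261, 118) - 430872/(-471073) = 344444/(118 - 141*(-261)) - 430872/(-471073) = 344444/(118 + 36801) - 430872*(-1/471073) = 344444/36919 + 430872/471073 = 178165631780/17391544087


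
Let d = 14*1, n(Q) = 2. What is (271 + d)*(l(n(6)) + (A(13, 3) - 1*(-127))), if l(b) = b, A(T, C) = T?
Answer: 40470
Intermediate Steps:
d = 14
(271 + d)*(l(n(6)) + (A(13, 3) - 1*(-127))) = (271 + 14)*(2 + (13 - 1*(-127))) = 285*(2 + (13 + 127)) = 285*(2 + 140) = 285*142 = 40470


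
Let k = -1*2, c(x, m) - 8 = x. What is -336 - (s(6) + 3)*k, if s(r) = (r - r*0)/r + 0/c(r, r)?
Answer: -328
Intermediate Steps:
c(x, m) = 8 + x
s(r) = 1 (s(r) = (r - r*0)/r + 0/(8 + r) = (r - 1*0)/r + 0 = (r + 0)/r + 0 = r/r + 0 = 1 + 0 = 1)
k = -2
-336 - (s(6) + 3)*k = -336 - (1 + 3)*(-2) = -336 - 4*(-2) = -336 - 1*(-8) = -336 + 8 = -328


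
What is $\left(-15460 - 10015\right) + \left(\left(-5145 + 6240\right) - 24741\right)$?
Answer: $-49121$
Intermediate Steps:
$\left(-15460 - 10015\right) + \left(\left(-5145 + 6240\right) - 24741\right) = -25475 + \left(1095 - 24741\right) = -25475 - 23646 = -49121$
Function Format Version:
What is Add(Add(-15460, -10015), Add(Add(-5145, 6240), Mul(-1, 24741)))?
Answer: -49121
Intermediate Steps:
Add(Add(-15460, -10015), Add(Add(-5145, 6240), Mul(-1, 24741))) = Add(-25475, Add(1095, -24741)) = Add(-25475, -23646) = -49121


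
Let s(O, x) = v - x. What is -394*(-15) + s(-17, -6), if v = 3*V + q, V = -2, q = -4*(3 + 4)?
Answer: 5882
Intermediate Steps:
q = -28 (q = -4*7 = -28)
v = -34 (v = 3*(-2) - 28 = -6 - 28 = -34)
s(O, x) = -34 - x
-394*(-15) + s(-17, -6) = -394*(-15) + (-34 - 1*(-6)) = 5910 + (-34 + 6) = 5910 - 28 = 5882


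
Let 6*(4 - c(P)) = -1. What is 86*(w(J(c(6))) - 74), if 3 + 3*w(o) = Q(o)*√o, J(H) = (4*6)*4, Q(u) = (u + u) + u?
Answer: -6450 + 33024*√6 ≈ 74442.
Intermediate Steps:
c(P) = 25/6 (c(P) = 4 - ⅙*(-1) = 4 + ⅙ = 25/6)
Q(u) = 3*u (Q(u) = 2*u + u = 3*u)
J(H) = 96 (J(H) = 24*4 = 96)
w(o) = -1 + o^(3/2) (w(o) = -1 + ((3*o)*√o)/3 = -1 + (3*o^(3/2))/3 = -1 + o^(3/2))
86*(w(J(c(6))) - 74) = 86*((-1 + 96^(3/2)) - 74) = 86*((-1 + 384*√6) - 74) = 86*(-75 + 384*√6) = -6450 + 33024*√6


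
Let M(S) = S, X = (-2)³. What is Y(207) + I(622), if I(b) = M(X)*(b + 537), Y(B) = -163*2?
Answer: -9598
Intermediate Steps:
Y(B) = -326
X = -8
I(b) = -4296 - 8*b (I(b) = -8*(b + 537) = -8*(537 + b) = -4296 - 8*b)
Y(207) + I(622) = -326 + (-4296 - 8*622) = -326 + (-4296 - 4976) = -326 - 9272 = -9598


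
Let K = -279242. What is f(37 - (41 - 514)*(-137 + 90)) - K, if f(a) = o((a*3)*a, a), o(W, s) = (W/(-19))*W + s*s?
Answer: -2183659072576139782/19 ≈ -1.1493e+17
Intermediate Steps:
o(W, s) = s² - W²/19 (o(W, s) = (W*(-1/19))*W + s² = (-W/19)*W + s² = -W²/19 + s² = s² - W²/19)
f(a) = a² - 9*a⁴/19
f(37 - (41 - 514)*(-137 + 90)) - K = ((37 - (41 - 514)*(-137 + 90))² - 9*(37 - (41 - 514)*(-137 + 90))⁴/19) - 1*(-279242) = ((37 - (-473)*(-47))² - 9*(37 - (-473)*(-47))⁴/19) + 279242 = ((37 - 1*22231)² - 9*(37 - 1*22231)⁴/19) + 279242 = ((37 - 22231)² - 9*(37 - 22231)⁴/19) + 279242 = ((-22194)² - 9/19*(-22194)⁴) + 279242 = (492573636 - 9/19*242628786882260496) + 279242 = (492573636 - 2183659081940344464/19) + 279242 = -2183659072581445380/19 + 279242 = -2183659072576139782/19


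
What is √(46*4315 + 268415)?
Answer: √466905 ≈ 683.30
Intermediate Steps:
√(46*4315 + 268415) = √(198490 + 268415) = √466905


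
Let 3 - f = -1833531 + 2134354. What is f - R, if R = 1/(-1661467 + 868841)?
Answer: -238437753319/792626 ≈ -3.0082e+5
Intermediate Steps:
R = -1/792626 (R = 1/(-792626) = -1/792626 ≈ -1.2616e-6)
f = -300820 (f = 3 - (-1833531 + 2134354) = 3 - 1*300823 = 3 - 300823 = -300820)
f - R = -300820 - 1*(-1/792626) = -300820 + 1/792626 = -238437753319/792626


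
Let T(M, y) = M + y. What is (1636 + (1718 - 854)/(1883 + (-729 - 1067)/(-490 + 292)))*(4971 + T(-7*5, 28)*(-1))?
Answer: 1525920656728/187315 ≈ 8.1463e+6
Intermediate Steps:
(1636 + (1718 - 854)/(1883 + (-729 - 1067)/(-490 + 292)))*(4971 + T(-7*5, 28)*(-1)) = (1636 + (1718 - 854)/(1883 + (-729 - 1067)/(-490 + 292)))*(4971 + (-7*5 + 28)*(-1)) = (1636 + 864/(1883 - 1796/(-198)))*(4971 + (-35 + 28)*(-1)) = (1636 + 864/(1883 - 1796*(-1/198)))*(4971 - 7*(-1)) = (1636 + 864/(1883 + 898/99))*(4971 + 7) = (1636 + 864/(187315/99))*4978 = (1636 + 864*(99/187315))*4978 = (1636 + 85536/187315)*4978 = (306532876/187315)*4978 = 1525920656728/187315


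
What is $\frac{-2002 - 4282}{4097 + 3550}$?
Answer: $- \frac{6284}{7647} \approx -0.82176$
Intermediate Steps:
$\frac{-2002 - 4282}{4097 + 3550} = - \frac{6284}{7647}$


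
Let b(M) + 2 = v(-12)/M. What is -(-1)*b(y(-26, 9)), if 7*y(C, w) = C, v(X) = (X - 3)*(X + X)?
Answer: -1286/13 ≈ -98.923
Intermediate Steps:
v(X) = 2*X*(-3 + X) (v(X) = (-3 + X)*(2*X) = 2*X*(-3 + X))
y(C, w) = C/7
b(M) = -2 + 360/M (b(M) = -2 + (2*(-12)*(-3 - 12))/M = -2 + (2*(-12)*(-15))/M = -2 + 360/M)
-(-1)*b(y(-26, 9)) = -(-1)*(-2 + 360/(((⅐)*(-26)))) = -(-1)*(-2 + 360/(-26/7)) = -(-1)*(-2 + 360*(-7/26)) = -(-1)*(-2 - 1260/13) = -(-1)*(-1286)/13 = -1*1286/13 = -1286/13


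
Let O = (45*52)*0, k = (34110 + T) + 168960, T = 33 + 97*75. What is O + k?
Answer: 210378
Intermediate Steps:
T = 7308 (T = 33 + 7275 = 7308)
k = 210378 (k = (34110 + 7308) + 168960 = 41418 + 168960 = 210378)
O = 0 (O = 2340*0 = 0)
O + k = 0 + 210378 = 210378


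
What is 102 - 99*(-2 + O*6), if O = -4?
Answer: 2676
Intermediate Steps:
102 - 99*(-2 + O*6) = 102 - 99*(-2 - 4*6) = 102 - 99*(-2 - 24) = 102 - 99*(-26) = 102 + 2574 = 2676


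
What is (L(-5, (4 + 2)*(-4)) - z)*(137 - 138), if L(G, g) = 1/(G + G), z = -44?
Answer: -439/10 ≈ -43.900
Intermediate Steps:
L(G, g) = 1/(2*G)
(L(-5, (4 + 2)*(-4)) - z)*(137 - 138) = ((½)/(-5) - 1*(-44))*(137 - 138) = ((½)*(-⅕) + 44)*(-1) = (-⅒ + 44)*(-1) = (439/10)*(-1) = -439/10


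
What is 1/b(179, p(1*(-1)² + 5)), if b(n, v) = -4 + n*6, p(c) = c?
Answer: 1/1070 ≈ 0.00093458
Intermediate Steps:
b(n, v) = -4 + 6*n
1/b(179, p(1*(-1)² + 5)) = 1/(-4 + 6*179) = 1/(-4 + 1074) = 1/1070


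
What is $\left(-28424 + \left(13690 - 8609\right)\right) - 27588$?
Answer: $-50931$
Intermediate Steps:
$\left(-28424 + \left(13690 - 8609\right)\right) - 27588 = \left(-28424 + 5081\right) - 27588 = -23343 - 27588 = -50931$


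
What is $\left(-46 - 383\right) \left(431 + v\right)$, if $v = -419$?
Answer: $-5148$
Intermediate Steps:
$\left(-46 - 383\right) \left(431 + v\right) = \left(-46 - 383\right) \left(431 - 419\right) = \left(-429\right) 12 = -5148$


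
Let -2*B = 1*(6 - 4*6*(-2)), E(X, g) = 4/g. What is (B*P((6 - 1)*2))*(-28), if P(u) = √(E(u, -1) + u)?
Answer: 756*√6 ≈ 1851.8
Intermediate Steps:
B = -27 (B = -(6 - 4*6*(-2))/2 = -(6 - 24*(-2))/2 = -(6 + 48)/2 = -54/2 = -½*54 = -27)
P(u) = √(-4 + u) (P(u) = √(4/(-1) + u) = √(4*(-1) + u) = √(-4 + u))
(B*P((6 - 1)*2))*(-28) = -27*√(-4 + (6 - 1)*2)*(-28) = -27*√(-4 + 5*2)*(-28) = -27*√(-4 + 10)*(-28) = -27*√6*(-28) = 756*√6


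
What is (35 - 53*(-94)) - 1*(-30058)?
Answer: 35075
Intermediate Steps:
(35 - 53*(-94)) - 1*(-30058) = (35 + 4982) + 30058 = 5017 + 30058 = 35075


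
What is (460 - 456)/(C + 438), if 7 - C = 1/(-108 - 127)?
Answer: 235/26144 ≈ 0.0089887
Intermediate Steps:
C = 1646/235 (C = 7 - 1/(-108 - 127) = 7 - 1/(-235) = 7 - 1*(-1/235) = 7 + 1/235 = 1646/235 ≈ 7.0043)
(460 - 456)/(C + 438) = (460 - 456)/(1646/235 + 438) = 4/(104576/235) = 4*(235/104576) = 235/26144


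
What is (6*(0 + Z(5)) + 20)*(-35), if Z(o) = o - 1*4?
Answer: -910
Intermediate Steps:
Z(o) = -4 + o (Z(o) = o - 4 = -4 + o)
(6*(0 + Z(5)) + 20)*(-35) = (6*(0 + (-4 + 5)) + 20)*(-35) = (6*(0 + 1) + 20)*(-35) = (6*1 + 20)*(-35) = (6 + 20)*(-35) = 26*(-35) = -910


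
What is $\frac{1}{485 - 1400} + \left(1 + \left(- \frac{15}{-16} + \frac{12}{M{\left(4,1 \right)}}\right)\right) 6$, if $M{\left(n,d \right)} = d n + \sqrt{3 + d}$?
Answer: $\frac{172927}{7320} \approx 23.624$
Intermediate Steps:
$M{\left(n,d \right)} = \sqrt{3 + d} + d n$
$\frac{1}{485 - 1400} + \left(1 + \left(- \frac{15}{-16} + \frac{12}{M{\left(4,1 \right)}}\right)\right) 6 = \frac{1}{485 - 1400} + \left(1 - \left(- \frac{15}{16} - \frac{12}{\sqrt{3 + 1} + 1 \cdot 4}\right)\right) 6 = \frac{1}{-915} + \left(1 - \left(- \frac{15}{16} - \frac{12}{\sqrt{4} + 4}\right)\right) 6 = - \frac{1}{915} + \left(1 + \left(\frac{15}{16} + \frac{12}{2 + 4}\right)\right) 6 = - \frac{1}{915} + \left(1 + \left(\frac{15}{16} + \frac{12}{6}\right)\right) 6 = - \frac{1}{915} + \left(1 + \left(\frac{15}{16} + 12 \cdot \frac{1}{6}\right)\right) 6 = - \frac{1}{915} + \left(1 + \left(\frac{15}{16} + 2\right)\right) 6 = - \frac{1}{915} + \left(1 + \frac{47}{16}\right) 6 = - \frac{1}{915} + \frac{63}{16} \cdot 6 = - \frac{1}{915} + \frac{189}{8} = \frac{172927}{7320}$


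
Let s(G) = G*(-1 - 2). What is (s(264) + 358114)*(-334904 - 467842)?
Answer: -286838806212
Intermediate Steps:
s(G) = -3*G (s(G) = G*(-3) = -3*G)
(s(264) + 358114)*(-334904 - 467842) = (-3*264 + 358114)*(-334904 - 467842) = (-792 + 358114)*(-802746) = 357322*(-802746) = -286838806212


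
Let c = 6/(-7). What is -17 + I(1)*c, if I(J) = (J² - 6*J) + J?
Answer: -95/7 ≈ -13.571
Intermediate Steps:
c = -6/7 (c = 6*(-⅐) = -6/7 ≈ -0.85714)
I(J) = J² - 5*J
-17 + I(1)*c = -17 + (1*(-5 + 1))*(-6/7) = -17 + (1*(-4))*(-6/7) = -17 - 4*(-6/7) = -17 + 24/7 = -95/7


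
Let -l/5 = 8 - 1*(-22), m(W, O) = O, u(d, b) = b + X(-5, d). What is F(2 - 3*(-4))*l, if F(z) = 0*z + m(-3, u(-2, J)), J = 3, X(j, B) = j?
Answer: 300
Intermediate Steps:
u(d, b) = -5 + b (u(d, b) = b - 5 = -5 + b)
l = -150 (l = -5*(8 - 1*(-22)) = -5*(8 + 22) = -5*30 = -150)
F(z) = -2 (F(z) = 0*z + (-5 + 3) = 0 - 2 = -2)
F(2 - 3*(-4))*l = -2*(-150) = 300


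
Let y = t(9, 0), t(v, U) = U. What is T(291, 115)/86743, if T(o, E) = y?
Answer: 0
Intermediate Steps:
y = 0
T(o, E) = 0
T(291, 115)/86743 = 0/86743 = 0*(1/86743) = 0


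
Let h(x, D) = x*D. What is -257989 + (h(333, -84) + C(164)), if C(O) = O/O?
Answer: -285960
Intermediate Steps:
C(O) = 1
h(x, D) = D*x
-257989 + (h(333, -84) + C(164)) = -257989 + (-84*333 + 1) = -257989 + (-27972 + 1) = -257989 - 27971 = -285960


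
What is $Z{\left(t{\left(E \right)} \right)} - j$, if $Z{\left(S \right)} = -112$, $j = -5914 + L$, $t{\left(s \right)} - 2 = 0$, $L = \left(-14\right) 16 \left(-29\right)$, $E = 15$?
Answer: $-694$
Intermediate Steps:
$L = 6496$ ($L = \left(-224\right) \left(-29\right) = 6496$)
$t{\left(s \right)} = 2$ ($t{\left(s \right)} = 2 + 0 = 2$)
$j = 582$ ($j = -5914 + 6496 = 582$)
$Z{\left(t{\left(E \right)} \right)} - j = -112 - 582 = -694$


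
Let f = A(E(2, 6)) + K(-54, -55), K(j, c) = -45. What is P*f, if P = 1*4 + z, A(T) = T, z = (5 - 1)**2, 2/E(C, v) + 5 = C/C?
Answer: -910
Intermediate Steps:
E(C, v) = -1/2 (E(C, v) = 2/(-5 + C/C) = 2/(-5 + 1) = 2/(-4) = 2*(-1/4) = -1/2)
z = 16 (z = 4**2 = 16)
f = -91/2 (f = -1/2 - 45 = -91/2 ≈ -45.500)
P = 20 (P = 1*4 + 16 = 4 + 16 = 20)
P*f = 20*(-91/2) = -910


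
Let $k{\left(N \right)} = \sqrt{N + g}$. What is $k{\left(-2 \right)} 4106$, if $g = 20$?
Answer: $12318 \sqrt{2} \approx 17420.0$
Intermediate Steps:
$k{\left(N \right)} = \sqrt{20 + N}$ ($k{\left(N \right)} = \sqrt{N + 20} = \sqrt{20 + N}$)
$k{\left(-2 \right)} 4106 = \sqrt{20 - 2} \cdot 4106 = \sqrt{18} \cdot 4106 = 3 \sqrt{2} \cdot 4106 = 12318 \sqrt{2}$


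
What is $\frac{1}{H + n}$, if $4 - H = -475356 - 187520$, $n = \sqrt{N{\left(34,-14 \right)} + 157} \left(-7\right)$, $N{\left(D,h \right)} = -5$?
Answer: $\frac{82860}{54926235869} + \frac{7 \sqrt{38}}{219704943476} \approx 1.5088 \cdot 10^{-6}$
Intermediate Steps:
$n = - 14 \sqrt{38}$ ($n = \sqrt{-5 + 157} \left(-7\right) = \sqrt{152} \left(-7\right) = 2 \sqrt{38} \left(-7\right) = - 14 \sqrt{38} \approx -86.302$)
$H = 662880$ ($H = 4 - \left(-475356 - 187520\right) = 4 - -662876 = 4 + 662876 = 662880$)
$\frac{1}{H + n} = \frac{1}{662880 - 14 \sqrt{38}}$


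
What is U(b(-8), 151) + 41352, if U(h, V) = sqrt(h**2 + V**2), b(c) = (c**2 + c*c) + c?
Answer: 41352 + sqrt(37201) ≈ 41545.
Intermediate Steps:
b(c) = c + 2*c**2 (b(c) = (c**2 + c**2) + c = 2*c**2 + c = c + 2*c**2)
U(h, V) = sqrt(V**2 + h**2)
U(b(-8), 151) + 41352 = sqrt(151**2 + (-8*(1 + 2*(-8)))**2) + 41352 = sqrt(22801 + (-8*(1 - 16))**2) + 41352 = sqrt(22801 + (-8*(-15))**2) + 41352 = sqrt(22801 + 120**2) + 41352 = sqrt(22801 + 14400) + 41352 = sqrt(37201) + 41352 = 41352 + sqrt(37201)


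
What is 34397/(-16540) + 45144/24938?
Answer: -55555313/206237260 ≈ -0.26938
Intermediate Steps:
34397/(-16540) + 45144/24938 = 34397*(-1/16540) + 45144*(1/24938) = -34397/16540 + 22572/12469 = -55555313/206237260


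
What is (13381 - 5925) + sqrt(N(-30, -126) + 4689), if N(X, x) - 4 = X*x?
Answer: 7456 + sqrt(8473) ≈ 7548.0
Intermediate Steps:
N(X, x) = 4 + X*x
(13381 - 5925) + sqrt(N(-30, -126) + 4689) = (13381 - 5925) + sqrt((4 - 30*(-126)) + 4689) = 7456 + sqrt((4 + 3780) + 4689) = 7456 + sqrt(3784 + 4689) = 7456 + sqrt(8473)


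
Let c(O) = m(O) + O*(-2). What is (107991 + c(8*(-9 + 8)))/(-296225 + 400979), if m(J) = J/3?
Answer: 324013/314262 ≈ 1.0310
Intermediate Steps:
m(J) = J/3 (m(J) = J*(⅓) = J/3)
c(O) = -5*O/3 (c(O) = O/3 + O*(-2) = O/3 - 2*O = -5*O/3)
(107991 + c(8*(-9 + 8)))/(-296225 + 400979) = (107991 - 40*(-9 + 8)/3)/(-296225 + 400979) = (107991 - 40*(-1)/3)/104754 = (107991 - 5/3*(-8))*(1/104754) = (107991 + 40/3)*(1/104754) = (324013/3)*(1/104754) = 324013/314262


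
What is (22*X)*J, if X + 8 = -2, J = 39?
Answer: -8580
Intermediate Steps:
X = -10 (X = -8 - 2 = -10)
(22*X)*J = (22*(-10))*39 = -220*39 = -8580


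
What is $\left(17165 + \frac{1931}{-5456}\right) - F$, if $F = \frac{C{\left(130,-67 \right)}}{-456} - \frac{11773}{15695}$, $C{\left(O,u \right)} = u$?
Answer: $\frac{83783915327521}{4881019440} \approx 17165.0$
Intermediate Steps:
$F = - \frac{4316923}{7156920}$ ($F = - \frac{67}{-456} - \frac{11773}{15695} = \left(-67\right) \left(- \frac{1}{456}\right) - \frac{11773}{15695} = \frac{67}{456} - \frac{11773}{15695} = - \frac{4316923}{7156920} \approx -0.60318$)
$\left(17165 + \frac{1931}{-5456}\right) - F = \left(17165 + \frac{1931}{-5456}\right) - - \frac{4316923}{7156920} = \left(17165 + 1931 \left(- \frac{1}{5456}\right)\right) + \frac{4316923}{7156920} = \left(17165 - \frac{1931}{5456}\right) + \frac{4316923}{7156920} = \frac{93650309}{5456} + \frac{4316923}{7156920} = \frac{83783915327521}{4881019440}$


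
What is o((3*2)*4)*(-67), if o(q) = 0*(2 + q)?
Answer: 0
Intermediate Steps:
o(q) = 0
o((3*2)*4)*(-67) = 0*(-67) = 0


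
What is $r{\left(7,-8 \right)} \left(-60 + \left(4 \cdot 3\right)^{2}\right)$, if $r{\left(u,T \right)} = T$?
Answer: $-672$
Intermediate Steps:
$r{\left(7,-8 \right)} \left(-60 + \left(4 \cdot 3\right)^{2}\right) = - 8 \left(-60 + \left(4 \cdot 3\right)^{2}\right) = - 8 \left(-60 + 12^{2}\right) = - 8 \left(-60 + 144\right) = \left(-8\right) 84 = -672$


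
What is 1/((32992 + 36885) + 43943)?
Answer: 1/113820 ≈ 8.7858e-6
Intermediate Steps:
1/((32992 + 36885) + 43943) = 1/(69877 + 43943) = 1/113820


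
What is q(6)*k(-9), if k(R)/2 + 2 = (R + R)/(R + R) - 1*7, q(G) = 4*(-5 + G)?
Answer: -64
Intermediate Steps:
q(G) = -20 + 4*G
k(R) = -16 (k(R) = -4 + 2*((R + R)/(R + R) - 1*7) = -4 + 2*((2*R)/((2*R)) - 7) = -4 + 2*((2*R)*(1/(2*R)) - 7) = -4 + 2*(1 - 7) = -4 + 2*(-6) = -4 - 12 = -16)
q(6)*k(-9) = (-20 + 4*6)*(-16) = (-20 + 24)*(-16) = 4*(-16) = -64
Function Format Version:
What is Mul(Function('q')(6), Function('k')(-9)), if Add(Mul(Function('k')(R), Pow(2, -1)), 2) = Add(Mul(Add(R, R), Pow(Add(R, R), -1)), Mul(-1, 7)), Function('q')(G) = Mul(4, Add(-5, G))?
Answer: -64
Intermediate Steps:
Function('q')(G) = Add(-20, Mul(4, G))
Function('k')(R) = -16 (Function('k')(R) = Add(-4, Mul(2, Add(Mul(Add(R, R), Pow(Add(R, R), -1)), Mul(-1, 7)))) = Add(-4, Mul(2, Add(Mul(Mul(2, R), Pow(Mul(2, R), -1)), -7))) = Add(-4, Mul(2, Add(Mul(Mul(2, R), Mul(Rational(1, 2), Pow(R, -1))), -7))) = Add(-4, Mul(2, Add(1, -7))) = Add(-4, Mul(2, -6)) = Add(-4, -12) = -16)
Mul(Function('q')(6), Function('k')(-9)) = Mul(Add(-20, Mul(4, 6)), -16) = Mul(Add(-20, 24), -16) = Mul(4, -16) = -64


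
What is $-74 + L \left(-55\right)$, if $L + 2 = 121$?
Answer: $-6619$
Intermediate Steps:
$L = 119$ ($L = -2 + 121 = 119$)
$-74 + L \left(-55\right) = -74 + 119 \left(-55\right) = -74 - 6545 = -6619$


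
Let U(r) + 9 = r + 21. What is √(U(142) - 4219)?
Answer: I*√4065 ≈ 63.757*I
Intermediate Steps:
U(r) = 12 + r (U(r) = -9 + (r + 21) = -9 + (21 + r) = 12 + r)
√(U(142) - 4219) = √((12 + 142) - 4219) = √(154 - 4219) = √(-4065) = I*√4065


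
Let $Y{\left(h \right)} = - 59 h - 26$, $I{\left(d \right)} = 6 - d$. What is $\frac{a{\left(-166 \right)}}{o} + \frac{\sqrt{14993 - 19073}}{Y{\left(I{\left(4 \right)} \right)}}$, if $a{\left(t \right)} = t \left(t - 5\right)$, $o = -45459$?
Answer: $- \frac{3154}{5051} - \frac{i \sqrt{255}}{36} \approx -0.62443 - 0.44358 i$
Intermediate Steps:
$Y{\left(h \right)} = -26 - 59 h$
$a{\left(t \right)} = t \left(-5 + t\right)$
$\frac{a{\left(-166 \right)}}{o} + \frac{\sqrt{14993 - 19073}}{Y{\left(I{\left(4 \right)} \right)}} = \frac{\left(-166\right) \left(-5 - 166\right)}{-45459} + \frac{\sqrt{14993 - 19073}}{-26 - 59 \left(6 - 4\right)} = \left(-166\right) \left(-171\right) \left(- \frac{1}{45459}\right) + \frac{\sqrt{-4080}}{-26 - 59 \left(6 - 4\right)} = 28386 \left(- \frac{1}{45459}\right) + \frac{4 i \sqrt{255}}{-26 - 118} = - \frac{3154}{5051} + \frac{4 i \sqrt{255}}{-26 - 118} = - \frac{3154}{5051} + \frac{4 i \sqrt{255}}{-144} = - \frac{3154}{5051} + 4 i \sqrt{255} \left(- \frac{1}{144}\right) = - \frac{3154}{5051} - \frac{i \sqrt{255}}{36}$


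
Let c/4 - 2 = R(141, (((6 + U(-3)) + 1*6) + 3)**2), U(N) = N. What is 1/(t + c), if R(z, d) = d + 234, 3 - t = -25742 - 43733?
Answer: 1/70998 ≈ 1.4085e-5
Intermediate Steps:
t = 69478 (t = 3 - (-25742 - 43733) = 3 - 1*(-69475) = 3 + 69475 = 69478)
R(z, d) = 234 + d
c = 1520 (c = 8 + 4*(234 + (((6 - 3) + 1*6) + 3)**2) = 8 + 4*(234 + ((3 + 6) + 3)**2) = 8 + 4*(234 + (9 + 3)**2) = 8 + 4*(234 + 12**2) = 8 + 4*(234 + 144) = 8 + 4*378 = 8 + 1512 = 1520)
1/(t + c) = 1/(69478 + 1520) = 1/70998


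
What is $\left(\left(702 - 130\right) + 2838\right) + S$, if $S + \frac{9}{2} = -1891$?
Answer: $\frac{3029}{2} \approx 1514.5$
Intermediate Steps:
$S = - \frac{3791}{2}$ ($S = - \frac{9}{2} - 1891 = - \frac{3791}{2} \approx -1895.5$)
$\left(\left(702 - 130\right) + 2838\right) + S = \left(\left(702 - 130\right) + 2838\right) - \frac{3791}{2} = \left(572 + 2838\right) - \frac{3791}{2} = 3410 - \frac{3791}{2} = \frac{3029}{2}$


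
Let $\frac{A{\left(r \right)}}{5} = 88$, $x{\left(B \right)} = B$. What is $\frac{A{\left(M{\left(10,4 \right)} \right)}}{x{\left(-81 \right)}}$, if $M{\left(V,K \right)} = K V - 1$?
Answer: $- \frac{440}{81} \approx -5.4321$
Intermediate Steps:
$M{\left(V,K \right)} = -1 + K V$
$A{\left(r \right)} = 440$ ($A{\left(r \right)} = 5 \cdot 88 = 440$)
$\frac{A{\left(M{\left(10,4 \right)} \right)}}{x{\left(-81 \right)}} = \frac{440}{-81} = 440 \left(- \frac{1}{81}\right) = - \frac{440}{81}$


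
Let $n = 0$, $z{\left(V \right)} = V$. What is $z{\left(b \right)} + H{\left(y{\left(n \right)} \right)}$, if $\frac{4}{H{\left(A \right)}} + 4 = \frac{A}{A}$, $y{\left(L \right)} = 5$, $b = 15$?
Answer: $\frac{41}{3} \approx 13.667$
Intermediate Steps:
$H{\left(A \right)} = - \frac{4}{3}$ ($H{\left(A \right)} = \frac{4}{-4 + \frac{A}{A}} = \frac{4}{-4 + 1} = \frac{4}{-3} = 4 \left(- \frac{1}{3}\right) = - \frac{4}{3}$)
$z{\left(b \right)} + H{\left(y{\left(n \right)} \right)} = 15 - \frac{4}{3} = \frac{41}{3}$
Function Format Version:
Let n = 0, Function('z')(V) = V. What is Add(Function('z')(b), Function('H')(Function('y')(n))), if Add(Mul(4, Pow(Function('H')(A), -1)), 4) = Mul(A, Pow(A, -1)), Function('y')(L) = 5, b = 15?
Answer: Rational(41, 3) ≈ 13.667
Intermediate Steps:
Function('H')(A) = Rational(-4, 3) (Function('H')(A) = Mul(4, Pow(Add(-4, Mul(A, Pow(A, -1))), -1)) = Mul(4, Pow(Add(-4, 1), -1)) = Mul(4, Pow(-3, -1)) = Mul(4, Rational(-1, 3)) = Rational(-4, 3))
Add(Function('z')(b), Function('H')(Function('y')(n))) = Add(15, Rational(-4, 3)) = Rational(41, 3)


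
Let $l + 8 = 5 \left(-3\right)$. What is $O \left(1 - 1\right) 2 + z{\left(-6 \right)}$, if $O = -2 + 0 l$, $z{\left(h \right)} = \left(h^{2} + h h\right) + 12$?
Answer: $84$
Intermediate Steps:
$l = -23$ ($l = -8 + 5 \left(-3\right) = -8 - 15 = -23$)
$z{\left(h \right)} = 12 + 2 h^{2}$ ($z{\left(h \right)} = \left(h^{2} + h^{2}\right) + 12 = 2 h^{2} + 12 = 12 + 2 h^{2}$)
$O = -2$ ($O = -2 + 0 \left(-23\right) = -2 + 0 = -2$)
$O \left(1 - 1\right) 2 + z{\left(-6 \right)} = - 2 \left(1 - 1\right) 2 + \left(12 + 2 \left(-6\right)^{2}\right) = - 2 \cdot 0 \cdot 2 + \left(12 + 2 \cdot 36\right) = \left(-2\right) 0 + \left(12 + 72\right) = 0 + 84 = 84$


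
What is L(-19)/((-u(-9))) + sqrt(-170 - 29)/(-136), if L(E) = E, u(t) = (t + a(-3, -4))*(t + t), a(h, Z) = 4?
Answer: 19/90 - I*sqrt(199)/136 ≈ 0.21111 - 0.10373*I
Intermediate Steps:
u(t) = 2*t*(4 + t) (u(t) = (t + 4)*(t + t) = (4 + t)*(2*t) = 2*t*(4 + t))
L(-19)/((-u(-9))) + sqrt(-170 - 29)/(-136) = -19*1/(18*(4 - 9)) + sqrt(-170 - 29)/(-136) = -19/((-2*(-9)*(-5))) + sqrt(-199)*(-1/136) = -19/((-1*90)) + (I*sqrt(199))*(-1/136) = -19/(-90) - I*sqrt(199)/136 = -19*(-1/90) - I*sqrt(199)/136 = 19/90 - I*sqrt(199)/136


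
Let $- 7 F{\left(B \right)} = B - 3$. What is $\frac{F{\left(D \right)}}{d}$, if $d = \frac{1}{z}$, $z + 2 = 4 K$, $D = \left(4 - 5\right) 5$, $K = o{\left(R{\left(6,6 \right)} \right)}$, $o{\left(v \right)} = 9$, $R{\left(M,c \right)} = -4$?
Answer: $\frac{272}{7} \approx 38.857$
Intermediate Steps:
$K = 9$
$D = -5$ ($D = \left(-1\right) 5 = -5$)
$F{\left(B \right)} = \frac{3}{7} - \frac{B}{7}$ ($F{\left(B \right)} = - \frac{B - 3}{7} = - \frac{-3 + B}{7} = \frac{3}{7} - \frac{B}{7}$)
$z = 34$ ($z = -2 + 4 \cdot 9 = -2 + 36 = 34$)
$d = \frac{1}{34} \approx 0.029412$
$\frac{F{\left(D \right)}}{d} = \left(\frac{3}{7} - - \frac{5}{7}\right) \frac{1}{\frac{1}{34}} = \left(\frac{3}{7} + \frac{5}{7}\right) 34 = \frac{8}{7} \cdot 34 = \frac{272}{7}$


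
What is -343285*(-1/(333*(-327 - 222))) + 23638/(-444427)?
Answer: -156886550941/81248810859 ≈ -1.9309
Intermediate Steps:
-343285*(-1/(333*(-327 - 222))) + 23638/(-444427) = -343285/((-333*(-549))) + 23638*(-1/444427) = -343285/182817 - 23638/444427 = -156886550941/81248810859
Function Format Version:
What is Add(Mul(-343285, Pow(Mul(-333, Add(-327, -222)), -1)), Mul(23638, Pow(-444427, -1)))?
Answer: Rational(-156886550941, 81248810859) ≈ -1.9309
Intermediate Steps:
Add(Mul(-343285, Pow(Mul(-333, Add(-327, -222)), -1)), Mul(23638, Pow(-444427, -1))) = Add(Mul(-343285, Pow(Mul(-333, -549), -1)), Mul(23638, Rational(-1, 444427))) = Add(Mul(-343285, Pow(182817, -1)), Rational(-23638, 444427)) = Add(Mul(-343285, Rational(1, 182817)), Rational(-23638, 444427)) = Add(Rational(-343285, 182817), Rational(-23638, 444427)) = Rational(-156886550941, 81248810859)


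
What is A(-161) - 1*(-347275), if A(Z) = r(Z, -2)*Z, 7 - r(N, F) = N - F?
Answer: 320549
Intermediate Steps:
r(N, F) = 7 + F - N (r(N, F) = 7 - (N - F) = 7 + (F - N) = 7 + F - N)
A(Z) = Z*(5 - Z) (A(Z) = (7 - 2 - Z)*Z = (5 - Z)*Z = Z*(5 - Z))
A(-161) - 1*(-347275) = -161*(5 - 1*(-161)) - 1*(-347275) = -161*(5 + 161) + 347275 = -161*166 + 347275 = -26726 + 347275 = 320549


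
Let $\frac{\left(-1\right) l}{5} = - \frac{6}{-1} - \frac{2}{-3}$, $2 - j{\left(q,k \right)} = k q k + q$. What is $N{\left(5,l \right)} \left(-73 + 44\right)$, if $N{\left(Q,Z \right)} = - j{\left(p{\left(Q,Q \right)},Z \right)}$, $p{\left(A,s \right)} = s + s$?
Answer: $- \frac{2902088}{9} \approx -3.2245 \cdot 10^{5}$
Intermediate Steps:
$p{\left(A,s \right)} = 2 s$
$j{\left(q,k \right)} = 2 - q - q k^{2}$ ($j{\left(q,k \right)} = 2 - \left(k q k + q\right) = 2 - \left(q k^{2} + q\right) = 2 - \left(q + q k^{2}\right) = 2 - q - q k^{2}$)
$l = - \frac{100}{3}$ ($l = - 5 \left(- \frac{6}{-1} - \frac{2}{-3}\right) = - 5 \left(\left(-6\right) \left(-1\right) - - \frac{2}{3}\right) = - 5 \left(6 + \frac{2}{3}\right) = \left(-5\right) \frac{20}{3} = - \frac{100}{3} \approx -33.333$)
$N{\left(Q,Z \right)} = -2 + 2 Q + 2 Q Z^{2}$ ($N{\left(Q,Z \right)} = - (2 - 2 Q - 2 Q Z^{2}) = -2 + 2 Q + 2 Q Z^{2}$)
$N{\left(5,l \right)} \left(-73 + 44\right) = \left(-2 + 2 \cdot 5 + 2 \cdot 5 \left(- \frac{100}{3}\right)^{2}\right) \left(-73 + 44\right) = \left(-2 + 10 + 2 \cdot 5 \cdot \frac{10000}{9}\right) \left(-29\right) = \left(-2 + 10 + \frac{100000}{9}\right) \left(-29\right) = \frac{100072}{9} \left(-29\right) = - \frac{2902088}{9}$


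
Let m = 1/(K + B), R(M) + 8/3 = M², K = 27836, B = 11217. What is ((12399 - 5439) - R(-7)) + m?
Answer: 809998276/117159 ≈ 6913.7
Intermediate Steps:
R(M) = -8/3 + M²
m = 1/39053 (m = 1/(27836 + 11217) = 1/39053 ≈ 2.5606e-5)
((12399 - 5439) - R(-7)) + m = ((12399 - 5439) - (-8/3 + (-7)²)) + 1/39053 = (6960 - (-8/3 + 49)) + 1/39053 = (6960 - 1*139/3) + 1/39053 = (6960 - 139/3) + 1/39053 = 20741/3 + 1/39053 = 809998276/117159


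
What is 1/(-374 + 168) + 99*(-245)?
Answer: -4996531/206 ≈ -24255.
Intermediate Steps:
1/(-374 + 168) + 99*(-245) = 1/(-206) - 24255 = -1/206 - 24255 = -4996531/206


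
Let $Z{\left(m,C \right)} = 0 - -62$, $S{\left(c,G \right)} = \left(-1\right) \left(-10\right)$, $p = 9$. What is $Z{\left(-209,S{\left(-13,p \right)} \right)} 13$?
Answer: $806$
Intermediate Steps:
$S{\left(c,G \right)} = 10$
$Z{\left(m,C \right)} = 62$ ($Z{\left(m,C \right)} = 0 + 62 = 62$)
$Z{\left(-209,S{\left(-13,p \right)} \right)} 13 = 62 \cdot 13 = 806$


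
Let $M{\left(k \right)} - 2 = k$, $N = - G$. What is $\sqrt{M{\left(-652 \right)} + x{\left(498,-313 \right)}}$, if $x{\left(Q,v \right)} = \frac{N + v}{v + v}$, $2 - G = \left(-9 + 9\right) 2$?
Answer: $\frac{i \sqrt{254522210}}{626} \approx 25.485 i$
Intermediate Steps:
$G = 2$ ($G = 2 - \left(-9 + 9\right) 2 = 2 - 0 \cdot 2 = 2 - 0 = 2 + 0 = 2$)
$N = -2$ ($N = \left(-1\right) 2 = -2$)
$M{\left(k \right)} = 2 + k$
$x{\left(Q,v \right)} = \frac{-2 + v}{2 v}$ ($x{\left(Q,v \right)} = \frac{-2 + v}{v + v} = \frac{-2 + v}{2 v}$)
$\sqrt{M{\left(-652 \right)} + x{\left(498,-313 \right)}} = \sqrt{\left(2 - 652\right) + \frac{-2 - 313}{2 \left(-313\right)}} = \sqrt{-650 + \frac{1}{2} \left(- \frac{1}{313}\right) \left(-315\right)} = \sqrt{-650 + \frac{315}{626}} = \sqrt{- \frac{406585}{626}} = \frac{i \sqrt{254522210}}{626}$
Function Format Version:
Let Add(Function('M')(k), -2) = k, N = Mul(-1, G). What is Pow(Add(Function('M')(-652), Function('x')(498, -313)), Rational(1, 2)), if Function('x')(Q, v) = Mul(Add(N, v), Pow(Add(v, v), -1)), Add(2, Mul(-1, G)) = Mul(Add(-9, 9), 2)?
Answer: Mul(Rational(1, 626), I, Pow(254522210, Rational(1, 2))) ≈ Mul(25.485, I)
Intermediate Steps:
G = 2 (G = Add(2, Mul(-1, Mul(Add(-9, 9), 2))) = Add(2, Mul(-1, Mul(0, 2))) = Add(2, Mul(-1, 0)) = Add(2, 0) = 2)
N = -2 (N = Mul(-1, 2) = -2)
Function('M')(k) = Add(2, k)
Function('x')(Q, v) = Mul(Rational(1, 2), Pow(v, -1), Add(-2, v)) (Function('x')(Q, v) = Mul(Add(-2, v), Pow(Add(v, v), -1)) = Mul(Add(-2, v), Pow(Mul(2, v), -1)) = Mul(Add(-2, v), Mul(Rational(1, 2), Pow(v, -1))) = Mul(Rational(1, 2), Pow(v, -1), Add(-2, v)))
Pow(Add(Function('M')(-652), Function('x')(498, -313)), Rational(1, 2)) = Pow(Add(Add(2, -652), Mul(Rational(1, 2), Pow(-313, -1), Add(-2, -313))), Rational(1, 2)) = Pow(Add(-650, Mul(Rational(1, 2), Rational(-1, 313), -315)), Rational(1, 2)) = Pow(Add(-650, Rational(315, 626)), Rational(1, 2)) = Pow(Rational(-406585, 626), Rational(1, 2)) = Mul(Rational(1, 626), I, Pow(254522210, Rational(1, 2)))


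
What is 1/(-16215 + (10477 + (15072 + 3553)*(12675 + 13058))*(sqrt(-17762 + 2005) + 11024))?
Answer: -I/(-5283666508233*I + 479287602*sqrt(15757)) ≈ 1.8924e-13 - 2.1548e-15*I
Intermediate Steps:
1/(-16215 + (10477 + (15072 + 3553)*(12675 + 13058))*(sqrt(-17762 + 2005) + 11024)) = 1/(-16215 + (10477 + 18625*25733)*(sqrt(-15757) + 11024)) = 1/(-16215 + (10477 + 479277125)*(I*sqrt(15757) + 11024)) = 1/(-16215 + 479287602*(11024 + I*sqrt(15757))) = 1/(-16215 + (5283666524448 + 479287602*I*sqrt(15757))) = 1/(5283666508233 + 479287602*I*sqrt(15757))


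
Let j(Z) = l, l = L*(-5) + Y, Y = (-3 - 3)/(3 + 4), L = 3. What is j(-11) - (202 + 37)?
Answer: -1784/7 ≈ -254.86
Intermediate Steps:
Y = -6/7 ≈ -0.85714
l = -111/7 (l = 3*(-5) - 6/7 = -15 - 6/7 = -111/7 ≈ -15.857)
j(Z) = -111/7
j(-11) - (202 + 37) = -111/7 - (202 + 37) = -111/7 - 1*239 = -111/7 - 239 = -1784/7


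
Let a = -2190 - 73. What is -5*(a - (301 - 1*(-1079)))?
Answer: 18215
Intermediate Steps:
a = -2263
-5*(a - (301 - 1*(-1079))) = -5*(-2263 - (301 - 1*(-1079))) = -5*(-2263 - (301 + 1079)) = -5*(-2263 - 1*1380) = -5*(-2263 - 1380) = -5*(-3643) = 18215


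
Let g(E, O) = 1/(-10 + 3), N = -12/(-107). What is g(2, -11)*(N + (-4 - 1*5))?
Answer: 951/749 ≈ 1.2697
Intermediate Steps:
N = 12/107 (N = -12*(-1/107) = 12/107 ≈ 0.11215)
g(E, O) = -1/7 (g(E, O) = 1/(-7) = -1/7)
g(2, -11)*(N + (-4 - 1*5)) = -(12/107 + (-4 - 1*5))/7 = -(12/107 + (-4 - 5))/7 = -(12/107 - 9)/7 = -1/7*(-951/107) = 951/749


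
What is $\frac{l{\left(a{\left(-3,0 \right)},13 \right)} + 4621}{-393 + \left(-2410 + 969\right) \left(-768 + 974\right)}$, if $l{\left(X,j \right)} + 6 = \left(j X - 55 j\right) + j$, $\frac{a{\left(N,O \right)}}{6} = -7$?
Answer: $- \frac{3367}{297239} \approx -0.011328$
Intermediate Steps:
$a{\left(N,O \right)} = -42$ ($a{\left(N,O \right)} = 6 \left(-7\right) = -42$)
$l{\left(X,j \right)} = -6 - 54 j + X j$ ($l{\left(X,j \right)} = -6 + \left(\left(j X - 55 j\right) + j\right) = -6 + \left(\left(X j - 55 j\right) + j\right) = -6 + \left(\left(- 55 j + X j\right) + j\right) = -6 + \left(- 54 j + X j\right) = -6 - 54 j + X j$)
$\frac{l{\left(a{\left(-3,0 \right)},13 \right)} + 4621}{-393 + \left(-2410 + 969\right) \left(-768 + 974\right)} = \frac{\left(-6 - 702 - 546\right) + 4621}{-393 + \left(-2410 + 969\right) \left(-768 + 974\right)} = \frac{\left(-6 - 702 - 546\right) + 4621}{-393 - 296846} = \frac{-1254 + 4621}{-393 - 296846} = \frac{3367}{-297239} = 3367 \left(- \frac{1}{297239}\right) = - \frac{3367}{297239}$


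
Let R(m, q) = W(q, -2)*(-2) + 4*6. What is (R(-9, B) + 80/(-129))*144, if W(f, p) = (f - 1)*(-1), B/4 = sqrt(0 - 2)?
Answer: 132384/43 + 1152*I*sqrt(2) ≈ 3078.7 + 1629.2*I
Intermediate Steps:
B = 4*I*sqrt(2) (B = 4*sqrt(0 - 2) = 4*sqrt(-2) = 4*(I*sqrt(2)) = 4*I*sqrt(2) ≈ 5.6569*I)
W(f, p) = 1 - f (W(f, p) = (-1 + f)*(-1) = 1 - f)
R(m, q) = 22 + 2*q (R(m, q) = (1 - q)*(-2) + 4*6 = (-2 + 2*q) + 24 = 22 + 2*q)
(R(-9, B) + 80/(-129))*144 = ((22 + 2*(4*I*sqrt(2))) + 80/(-129))*144 = ((22 + 8*I*sqrt(2)) + 80*(-1/129))*144 = ((22 + 8*I*sqrt(2)) - 80/129)*144 = (2758/129 + 8*I*sqrt(2))*144 = 132384/43 + 1152*I*sqrt(2)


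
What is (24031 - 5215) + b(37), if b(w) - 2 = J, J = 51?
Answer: 18869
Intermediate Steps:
b(w) = 53 (b(w) = 2 + 51 = 53)
(24031 - 5215) + b(37) = (24031 - 5215) + 53 = 18816 + 53 = 18869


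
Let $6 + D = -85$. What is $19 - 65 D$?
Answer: $5934$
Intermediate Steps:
$D = -91$ ($D = -6 - 85 = -91$)
$19 - 65 D = 19 - -5915 = 19 + 5915 = 5934$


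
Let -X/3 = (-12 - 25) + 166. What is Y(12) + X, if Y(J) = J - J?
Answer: -387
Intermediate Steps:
Y(J) = 0
X = -387 (X = -3*((-12 - 25) + 166) = -3*(-37 + 166) = -3*129 = -387)
Y(12) + X = 0 - 387 = -387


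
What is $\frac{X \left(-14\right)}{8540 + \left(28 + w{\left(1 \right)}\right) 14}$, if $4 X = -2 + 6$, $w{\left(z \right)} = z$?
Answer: $- \frac{1}{639} \approx -0.0015649$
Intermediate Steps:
$X = 1$ ($X = \frac{-2 + 6}{4} = \frac{1}{4} \cdot 4 = 1$)
$\frac{X \left(-14\right)}{8540 + \left(28 + w{\left(1 \right)}\right) 14} = \frac{1 \left(-14\right)}{8540 + \left(28 + 1\right) 14} = \frac{1}{8540 + 29 \cdot 14} \left(-14\right) = \frac{1}{8540 + 406} \left(-14\right) = \frac{1}{8946} \left(-14\right) = - \frac{1}{639}$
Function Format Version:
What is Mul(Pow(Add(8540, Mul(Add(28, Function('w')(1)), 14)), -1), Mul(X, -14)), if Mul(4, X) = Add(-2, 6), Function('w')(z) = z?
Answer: Rational(-1, 639) ≈ -0.0015649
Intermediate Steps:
X = 1 (X = Mul(Rational(1, 4), Add(-2, 6)) = Mul(Rational(1, 4), 4) = 1)
Mul(Pow(Add(8540, Mul(Add(28, Function('w')(1)), 14)), -1), Mul(X, -14)) = Mul(Pow(Add(8540, Mul(Add(28, 1), 14)), -1), Mul(1, -14)) = Mul(Pow(Add(8540, Mul(29, 14)), -1), -14) = Mul(Pow(Add(8540, 406), -1), -14) = Mul(Pow(8946, -1), -14) = Mul(Rational(1, 8946), -14) = Rational(-1, 639)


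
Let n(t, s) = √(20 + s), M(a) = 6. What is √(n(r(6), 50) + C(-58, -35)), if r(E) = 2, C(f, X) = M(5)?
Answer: √(6 + √70) ≈ 3.7903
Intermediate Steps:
C(f, X) = 6
√(n(r(6), 50) + C(-58, -35)) = √(√(20 + 50) + 6) = √(√70 + 6) = √(6 + √70)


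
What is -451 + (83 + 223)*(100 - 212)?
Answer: -34723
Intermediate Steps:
-451 + (83 + 223)*(100 - 212) = -451 + 306*(-112) = -451 - 34272 = -34723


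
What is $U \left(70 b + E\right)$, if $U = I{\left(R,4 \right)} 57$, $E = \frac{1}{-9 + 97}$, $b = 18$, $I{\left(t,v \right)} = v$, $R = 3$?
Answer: $\frac{6320217}{22} \approx 2.8728 \cdot 10^{5}$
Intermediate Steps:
$E = \frac{1}{88} \approx 0.011364$
$U = 228$ ($U = 4 \cdot 57 = 228$)
$U \left(70 b + E\right) = 228 \left(70 \cdot 18 + \frac{1}{88}\right) = 228 \left(1260 + \frac{1}{88}\right) = 228 \cdot \frac{110881}{88} = \frac{6320217}{22}$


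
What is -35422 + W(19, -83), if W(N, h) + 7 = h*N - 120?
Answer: -37126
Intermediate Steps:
W(N, h) = -127 + N*h (W(N, h) = -7 + (h*N - 120) = -7 + (N*h - 120) = -7 + (-120 + N*h) = -127 + N*h)
-35422 + W(19, -83) = -35422 + (-127 + 19*(-83)) = -35422 + (-127 - 1577) = -35422 - 1704 = -37126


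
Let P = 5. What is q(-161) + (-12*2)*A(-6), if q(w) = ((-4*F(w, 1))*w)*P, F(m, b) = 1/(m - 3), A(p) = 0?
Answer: -805/41 ≈ -19.634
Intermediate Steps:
F(m, b) = 1/(-3 + m)
q(w) = -20*w/(-3 + w) (q(w) = ((-4/(-3 + w))*w)*5 = -4*w/(-3 + w)*5 = -20*w/(-3 + w))
q(-161) + (-12*2)*A(-6) = -20*(-161)/(-3 - 161) - 12*2*0 = -20*(-161)/(-164) - 24*0 = -20*(-161)*(-1/164) + 0 = -805/41 + 0 = -805/41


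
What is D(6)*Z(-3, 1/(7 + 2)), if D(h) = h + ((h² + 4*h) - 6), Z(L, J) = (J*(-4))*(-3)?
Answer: 80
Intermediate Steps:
Z(L, J) = 12*J (Z(L, J) = -4*J*(-3) = 12*J)
D(h) = -6 + h² + 5*h (D(h) = h + (-6 + h² + 4*h) = -6 + h² + 5*h)
D(6)*Z(-3, 1/(7 + 2)) = (-6 + 6² + 5*6)*(12/(7 + 2)) = (-6 + 36 + 30)*(12/9) = 60*(12*(⅑)) = 60*(4/3) = 80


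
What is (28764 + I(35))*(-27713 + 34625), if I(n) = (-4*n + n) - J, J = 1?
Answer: 198084096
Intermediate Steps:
I(n) = -1 - 3*n (I(n) = (-4*n + n) - 1*1 = -3*n - 1 = -1 - 3*n)
(28764 + I(35))*(-27713 + 34625) = (28764 + (-1 - 3*35))*(-27713 + 34625) = (28764 + (-1 - 105))*6912 = (28764 - 106)*6912 = 28658*6912 = 198084096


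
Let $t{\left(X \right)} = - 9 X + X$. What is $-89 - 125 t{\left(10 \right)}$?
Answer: $9911$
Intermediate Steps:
$t{\left(X \right)} = - 8 X$
$-89 - 125 t{\left(10 \right)} = -89 - 125 \left(\left(-8\right) 10\right) = -89 - -10000 = -89 + 10000 = 9911$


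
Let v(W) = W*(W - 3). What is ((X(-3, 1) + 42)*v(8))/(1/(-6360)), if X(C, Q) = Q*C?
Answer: -9921600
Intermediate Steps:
v(W) = W*(-3 + W)
X(C, Q) = C*Q
((X(-3, 1) + 42)*v(8))/(1/(-6360)) = ((-3*1 + 42)*(8*(-3 + 8)))/(1/(-6360)) = ((-3 + 42)*(8*5))/(-1/6360) = (39*40)*(-6360) = 1560*(-6360) = -9921600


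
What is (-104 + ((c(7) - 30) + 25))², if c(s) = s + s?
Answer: 9025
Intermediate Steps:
c(s) = 2*s
(-104 + ((c(7) - 30) + 25))² = (-104 + ((2*7 - 30) + 25))² = (-104 + ((14 - 30) + 25))² = (-104 + (-16 + 25))² = (-104 + 9)² = (-95)² = 9025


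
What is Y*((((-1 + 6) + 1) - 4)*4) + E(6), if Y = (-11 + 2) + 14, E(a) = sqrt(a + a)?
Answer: 40 + 2*sqrt(3) ≈ 43.464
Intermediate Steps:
E(a) = sqrt(2)*sqrt(a) (E(a) = sqrt(2*a) = sqrt(2)*sqrt(a))
Y = 5 (Y = -9 + 14 = 5)
Y*((((-1 + 6) + 1) - 4)*4) + E(6) = 5*((((-1 + 6) + 1) - 4)*4) + sqrt(2)*sqrt(6) = 5*(((5 + 1) - 4)*4) + 2*sqrt(3) = 5*((6 - 4)*4) + 2*sqrt(3) = 5*(2*4) + 2*sqrt(3) = 5*8 + 2*sqrt(3) = 40 + 2*sqrt(3)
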